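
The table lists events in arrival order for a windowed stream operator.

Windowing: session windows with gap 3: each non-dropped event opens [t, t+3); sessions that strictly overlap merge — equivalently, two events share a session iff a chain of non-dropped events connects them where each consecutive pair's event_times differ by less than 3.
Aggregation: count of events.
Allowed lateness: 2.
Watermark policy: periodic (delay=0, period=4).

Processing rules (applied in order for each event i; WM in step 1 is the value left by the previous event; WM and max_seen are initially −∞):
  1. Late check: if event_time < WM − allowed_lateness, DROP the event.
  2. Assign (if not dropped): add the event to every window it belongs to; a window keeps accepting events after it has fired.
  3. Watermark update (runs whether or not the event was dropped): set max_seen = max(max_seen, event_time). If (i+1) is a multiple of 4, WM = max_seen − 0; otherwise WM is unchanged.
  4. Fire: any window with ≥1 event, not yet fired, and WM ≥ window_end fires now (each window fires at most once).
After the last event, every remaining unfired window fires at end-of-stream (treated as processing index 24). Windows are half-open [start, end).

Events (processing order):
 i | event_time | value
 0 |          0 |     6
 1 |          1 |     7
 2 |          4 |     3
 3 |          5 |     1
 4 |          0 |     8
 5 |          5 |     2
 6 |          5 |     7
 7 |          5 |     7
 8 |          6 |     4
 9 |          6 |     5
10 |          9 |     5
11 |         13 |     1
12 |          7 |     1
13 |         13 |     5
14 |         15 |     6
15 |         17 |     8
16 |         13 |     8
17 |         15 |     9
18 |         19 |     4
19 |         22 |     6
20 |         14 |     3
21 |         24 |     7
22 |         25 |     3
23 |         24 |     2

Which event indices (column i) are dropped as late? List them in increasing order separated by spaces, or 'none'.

4 12 16 20

i=0 t=0 v=6: → [0,3); WM=−∞
i=1 t=1 v=7: → [0,4); WM=−∞
i=2 t=4 v=3: → [4,7); WM=−∞
i=3 t=5 v=1: → [4,8); WM=5
i=4 t=0 v=8: DROP (t<5-2); WM=5
i=5 t=5 v=2: → [4,8); WM=5
i=6 t=5 v=7: → [4,8); WM=5
i=7 t=5 v=7: → [4,8); WM=5
i=8 t=6 v=4: → [4,9); WM=5
i=9 t=6 v=5: → [4,9); WM=5
i=10 t=9 v=5: → [9,12); WM=5
i=11 t=13 v=1: → [13,16); WM=13
i=12 t=7 v=1: DROP (t<13-2); WM=13
i=13 t=13 v=5: → [13,16); WM=13
i=14 t=15 v=6: → [13,18); WM=13
i=15 t=17 v=8: → [13,20); WM=17
i=16 t=13 v=8: DROP (t<17-2); WM=17
i=17 t=15 v=9: → [13,20); WM=17
i=18 t=19 v=4: → [13,22); WM=17
i=19 t=22 v=6: → [22,25); WM=22
i=20 t=14 v=3: DROP (t<22-2); WM=22
i=21 t=24 v=7: → [22,27); WM=22
i=22 t=25 v=3: → [22,28); WM=22
i=23 t=24 v=2: → [22,28); WM=25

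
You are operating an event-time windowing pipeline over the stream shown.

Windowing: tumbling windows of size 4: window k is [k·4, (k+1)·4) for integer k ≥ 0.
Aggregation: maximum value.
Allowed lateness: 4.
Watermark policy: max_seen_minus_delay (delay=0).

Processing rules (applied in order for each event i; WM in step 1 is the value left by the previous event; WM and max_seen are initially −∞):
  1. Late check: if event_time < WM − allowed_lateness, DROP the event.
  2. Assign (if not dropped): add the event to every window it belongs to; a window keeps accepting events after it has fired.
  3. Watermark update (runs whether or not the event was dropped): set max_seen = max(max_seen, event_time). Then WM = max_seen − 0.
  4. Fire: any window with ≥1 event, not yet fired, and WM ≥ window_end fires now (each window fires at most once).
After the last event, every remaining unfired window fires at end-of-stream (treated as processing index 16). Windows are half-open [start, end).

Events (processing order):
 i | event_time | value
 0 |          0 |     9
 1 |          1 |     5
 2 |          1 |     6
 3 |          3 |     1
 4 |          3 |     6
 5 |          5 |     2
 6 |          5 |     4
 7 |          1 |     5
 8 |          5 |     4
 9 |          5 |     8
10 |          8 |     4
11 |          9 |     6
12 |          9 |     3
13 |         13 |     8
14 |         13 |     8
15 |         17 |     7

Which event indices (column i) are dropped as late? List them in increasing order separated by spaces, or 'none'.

i=0 t=0 v=9: → [0,4); WM=0
i=1 t=1 v=5: → [0,4); WM=1
i=2 t=1 v=6: → [0,4); WM=1
i=3 t=3 v=1: → [0,4); WM=3
i=4 t=3 v=6: → [0,4); WM=3
i=5 t=5 v=2: → [4,8); WM=5; [0,4) fires=9
i=6 t=5 v=4: → [4,8); WM=5
i=7 t=1 v=5: → [0,4); WM=5
i=8 t=5 v=4: → [4,8); WM=5
i=9 t=5 v=8: → [4,8); WM=5
i=10 t=8 v=4: → [8,12); WM=8; [4,8) fires=8
i=11 t=9 v=6: → [8,12); WM=9
i=12 t=9 v=3: → [8,12); WM=9
i=13 t=13 v=8: → [12,16); WM=13; [8,12) fires=6
i=14 t=13 v=8: → [12,16); WM=13
i=15 t=17 v=7: → [16,20); WM=17; [12,16) fires=8

none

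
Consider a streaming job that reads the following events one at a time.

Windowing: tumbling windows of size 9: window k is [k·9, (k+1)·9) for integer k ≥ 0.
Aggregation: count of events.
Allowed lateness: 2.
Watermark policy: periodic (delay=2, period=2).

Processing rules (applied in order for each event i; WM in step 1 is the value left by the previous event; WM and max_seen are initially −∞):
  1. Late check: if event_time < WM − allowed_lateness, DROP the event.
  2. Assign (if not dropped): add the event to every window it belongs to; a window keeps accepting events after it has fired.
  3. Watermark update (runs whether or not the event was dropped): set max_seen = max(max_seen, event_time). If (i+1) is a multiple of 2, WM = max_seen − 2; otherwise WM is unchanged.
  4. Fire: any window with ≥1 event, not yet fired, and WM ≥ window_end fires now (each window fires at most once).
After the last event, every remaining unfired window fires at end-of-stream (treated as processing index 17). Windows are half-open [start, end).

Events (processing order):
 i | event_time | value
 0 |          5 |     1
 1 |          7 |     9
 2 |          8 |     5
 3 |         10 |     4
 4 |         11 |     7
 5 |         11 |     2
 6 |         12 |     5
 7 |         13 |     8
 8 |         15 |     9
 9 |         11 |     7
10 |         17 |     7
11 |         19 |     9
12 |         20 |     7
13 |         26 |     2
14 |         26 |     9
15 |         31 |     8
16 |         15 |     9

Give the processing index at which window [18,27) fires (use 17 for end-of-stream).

15

i=0 t=5 v=1: → [0,9); WM=−∞
i=1 t=7 v=9: → [0,9); WM=5
i=2 t=8 v=5: → [0,9); WM=5
i=3 t=10 v=4: → [9,18); WM=8
i=4 t=11 v=7: → [9,18); WM=8
i=5 t=11 v=2: → [9,18); WM=9; [0,9) fires=3
i=6 t=12 v=5: → [9,18); WM=9
i=7 t=13 v=8: → [9,18); WM=11
i=8 t=15 v=9: → [9,18); WM=11
i=9 t=11 v=7: → [9,18); WM=13
i=10 t=17 v=7: → [9,18); WM=13
i=11 t=19 v=9: → [18,27); WM=17
i=12 t=20 v=7: → [18,27); WM=17
i=13 t=26 v=2: → [18,27); WM=24; [9,18) fires=8
i=14 t=26 v=9: → [18,27); WM=24
i=15 t=31 v=8: → [27,36); WM=29; [18,27) fires=4
i=16 t=15 v=9: DROP (t<29-2); WM=29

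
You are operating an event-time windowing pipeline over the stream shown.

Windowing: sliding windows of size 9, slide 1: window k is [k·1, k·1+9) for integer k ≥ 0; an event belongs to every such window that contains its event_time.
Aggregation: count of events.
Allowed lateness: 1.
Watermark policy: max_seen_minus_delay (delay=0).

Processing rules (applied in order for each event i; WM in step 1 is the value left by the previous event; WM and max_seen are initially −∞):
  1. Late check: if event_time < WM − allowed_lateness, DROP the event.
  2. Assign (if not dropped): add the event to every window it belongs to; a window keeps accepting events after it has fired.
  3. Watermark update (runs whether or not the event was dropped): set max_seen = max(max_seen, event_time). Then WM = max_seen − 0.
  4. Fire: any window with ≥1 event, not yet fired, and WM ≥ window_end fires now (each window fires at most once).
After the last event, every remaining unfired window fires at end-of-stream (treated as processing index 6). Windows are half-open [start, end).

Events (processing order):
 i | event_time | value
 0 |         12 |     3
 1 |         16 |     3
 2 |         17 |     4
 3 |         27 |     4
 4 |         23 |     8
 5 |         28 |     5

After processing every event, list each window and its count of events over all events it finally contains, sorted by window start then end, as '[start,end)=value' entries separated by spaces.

i=0 t=12 v=3: → [12,21),[11,20),[10,19),[9,18),[8,17),[7,16),[6,15),[5,14),[4,13); WM=12
i=1 t=16 v=3: → [16,25),[15,24),[14,23),[13,22),[12,21),[11,20),[10,19),[9,18),[8,17); WM=16; [4,13) fires=1 [5,14) fires=1 [6,15) fires=1 [7,16) fires=1
i=2 t=17 v=4: → [17,26),[16,25),[15,24),[14,23),[13,22),[12,21),[11,20),[10,19),[9,18); WM=17; [8,17) fires=2
i=3 t=27 v=4: → [27,36),[26,35),[25,34),[24,33),[23,32),[22,31),[21,30),[20,29),[19,28); WM=27; [9,18) fires=3 [10,19) fires=3 [11,20) fires=3 [12,21) fires=3 [13,22) fires=2 [14,23) fires=2 [15,24) fires=2 [16,25) fires=2 [17,26) fires=1
i=4 t=23 v=8: DROP (t<27-1); WM=27
i=5 t=28 v=5: → [28,37),[27,36),[26,35),[25,34),[24,33),[23,32),[22,31),[21,30),[20,29); WM=28; [19,28) fires=1

[4,13)=1 [5,14)=1 [6,15)=1 [7,16)=1 [8,17)=2 [9,18)=3 [10,19)=3 [11,20)=3 [12,21)=3 [13,22)=2 [14,23)=2 [15,24)=2 [16,25)=2 [17,26)=1 [19,28)=1 [20,29)=2 [21,30)=2 [22,31)=2 [23,32)=2 [24,33)=2 [25,34)=2 [26,35)=2 [27,36)=2 [28,37)=1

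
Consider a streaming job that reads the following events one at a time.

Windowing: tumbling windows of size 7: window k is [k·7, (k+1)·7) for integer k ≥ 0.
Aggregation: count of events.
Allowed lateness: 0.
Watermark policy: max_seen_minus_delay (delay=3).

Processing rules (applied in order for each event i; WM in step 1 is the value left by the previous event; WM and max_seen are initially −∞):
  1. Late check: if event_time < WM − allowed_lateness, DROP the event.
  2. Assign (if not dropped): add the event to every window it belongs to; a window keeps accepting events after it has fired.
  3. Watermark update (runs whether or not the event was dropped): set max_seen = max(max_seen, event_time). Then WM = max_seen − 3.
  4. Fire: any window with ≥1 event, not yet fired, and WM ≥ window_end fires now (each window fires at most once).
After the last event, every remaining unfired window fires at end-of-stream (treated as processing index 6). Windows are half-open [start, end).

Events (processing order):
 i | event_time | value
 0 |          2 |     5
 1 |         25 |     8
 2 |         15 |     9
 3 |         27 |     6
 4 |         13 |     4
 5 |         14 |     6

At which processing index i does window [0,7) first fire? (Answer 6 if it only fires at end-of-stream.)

i=0 t=2 v=5: → [0,7); WM=-1
i=1 t=25 v=8: → [21,28); WM=22; [0,7) fires=1
i=2 t=15 v=9: DROP (t<22-0); WM=22
i=3 t=27 v=6: → [21,28); WM=24
i=4 t=13 v=4: DROP (t<24-0); WM=24
i=5 t=14 v=6: DROP (t<24-0); WM=24

1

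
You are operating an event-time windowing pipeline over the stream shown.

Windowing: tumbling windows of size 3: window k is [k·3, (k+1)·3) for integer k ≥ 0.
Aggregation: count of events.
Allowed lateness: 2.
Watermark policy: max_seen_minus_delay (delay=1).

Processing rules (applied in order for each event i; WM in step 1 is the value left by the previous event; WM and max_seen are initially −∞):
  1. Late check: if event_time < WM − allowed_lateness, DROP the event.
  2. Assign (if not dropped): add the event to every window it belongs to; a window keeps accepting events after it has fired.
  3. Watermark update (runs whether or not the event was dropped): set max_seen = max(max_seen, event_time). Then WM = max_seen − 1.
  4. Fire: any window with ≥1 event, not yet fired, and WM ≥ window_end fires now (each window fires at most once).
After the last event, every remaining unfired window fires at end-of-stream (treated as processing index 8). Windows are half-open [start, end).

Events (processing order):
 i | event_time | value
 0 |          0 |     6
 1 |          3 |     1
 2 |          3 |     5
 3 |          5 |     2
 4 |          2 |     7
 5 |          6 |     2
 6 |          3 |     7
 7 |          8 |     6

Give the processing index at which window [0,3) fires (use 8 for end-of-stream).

i=0 t=0 v=6: → [0,3); WM=-1
i=1 t=3 v=1: → [3,6); WM=2
i=2 t=3 v=5: → [3,6); WM=2
i=3 t=5 v=2: → [3,6); WM=4; [0,3) fires=1
i=4 t=2 v=7: → [0,3); WM=4
i=5 t=6 v=2: → [6,9); WM=5
i=6 t=3 v=7: → [3,6); WM=5
i=7 t=8 v=6: → [6,9); WM=7; [3,6) fires=4

3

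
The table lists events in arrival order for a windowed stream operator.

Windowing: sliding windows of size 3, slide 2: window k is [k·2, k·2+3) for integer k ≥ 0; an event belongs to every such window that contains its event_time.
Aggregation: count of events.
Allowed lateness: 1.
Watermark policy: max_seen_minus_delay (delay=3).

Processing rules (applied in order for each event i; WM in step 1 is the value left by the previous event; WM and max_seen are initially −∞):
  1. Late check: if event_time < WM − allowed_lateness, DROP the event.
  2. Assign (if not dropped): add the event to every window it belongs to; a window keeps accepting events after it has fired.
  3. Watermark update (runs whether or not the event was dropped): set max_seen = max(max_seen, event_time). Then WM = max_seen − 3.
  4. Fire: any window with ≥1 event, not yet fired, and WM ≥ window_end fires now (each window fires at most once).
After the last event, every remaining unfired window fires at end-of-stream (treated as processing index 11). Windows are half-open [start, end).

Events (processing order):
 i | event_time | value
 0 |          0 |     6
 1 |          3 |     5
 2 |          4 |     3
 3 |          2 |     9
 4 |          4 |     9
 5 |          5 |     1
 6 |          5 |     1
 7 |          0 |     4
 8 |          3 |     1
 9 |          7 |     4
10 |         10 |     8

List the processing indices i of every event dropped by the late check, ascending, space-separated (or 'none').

7

i=0 t=0 v=6: → [0,3); WM=-3
i=1 t=3 v=5: → [2,5); WM=0
i=2 t=4 v=3: → [4,7),[2,5); WM=1
i=3 t=2 v=9: → [2,5),[0,3); WM=1
i=4 t=4 v=9: → [4,7),[2,5); WM=1
i=5 t=5 v=1: → [4,7); WM=2
i=6 t=5 v=1: → [4,7); WM=2
i=7 t=0 v=4: DROP (t<2-1); WM=2
i=8 t=3 v=1: → [2,5); WM=2
i=9 t=7 v=4: → [6,9); WM=4; [0,3) fires=2
i=10 t=10 v=8: → [10,13),[8,11); WM=7; [2,5) fires=5 [4,7) fires=4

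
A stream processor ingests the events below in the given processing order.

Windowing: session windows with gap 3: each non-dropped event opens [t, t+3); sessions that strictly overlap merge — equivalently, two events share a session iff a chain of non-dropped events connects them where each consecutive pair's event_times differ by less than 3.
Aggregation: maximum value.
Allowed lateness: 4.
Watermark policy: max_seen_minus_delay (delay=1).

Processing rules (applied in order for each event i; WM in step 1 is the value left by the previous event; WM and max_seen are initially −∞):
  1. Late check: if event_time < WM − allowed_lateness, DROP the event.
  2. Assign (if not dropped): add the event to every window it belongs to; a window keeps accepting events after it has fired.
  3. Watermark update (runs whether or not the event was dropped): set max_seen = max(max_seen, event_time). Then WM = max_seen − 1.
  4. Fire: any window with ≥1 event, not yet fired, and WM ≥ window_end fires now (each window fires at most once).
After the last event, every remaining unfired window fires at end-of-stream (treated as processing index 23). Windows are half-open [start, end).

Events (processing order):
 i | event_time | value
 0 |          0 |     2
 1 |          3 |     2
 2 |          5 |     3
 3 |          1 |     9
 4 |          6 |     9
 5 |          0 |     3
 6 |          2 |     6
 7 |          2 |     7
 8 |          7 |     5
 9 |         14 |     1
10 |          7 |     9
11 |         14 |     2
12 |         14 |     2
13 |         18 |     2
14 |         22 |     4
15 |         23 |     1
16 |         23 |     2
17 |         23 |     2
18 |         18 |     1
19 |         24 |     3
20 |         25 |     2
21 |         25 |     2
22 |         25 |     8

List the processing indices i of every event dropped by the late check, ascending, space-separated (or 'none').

i=0 t=0 v=2: → [0,3); WM=-1
i=1 t=3 v=2: → [3,6); WM=2
i=2 t=5 v=3: → [3,8); WM=4
i=3 t=1 v=9: → [0,8); WM=4
i=4 t=6 v=9: → [0,9); WM=5
i=5 t=0 v=3: DROP (t<5-4); WM=5
i=6 t=2 v=6: → [0,9); WM=5
i=7 t=2 v=7: → [0,9); WM=5
i=8 t=7 v=5: → [0,10); WM=6
i=9 t=14 v=1: → [14,17); WM=13
i=10 t=7 v=9: DROP (t<13-4); WM=13
i=11 t=14 v=2: → [14,17); WM=13
i=12 t=14 v=2: → [14,17); WM=13
i=13 t=18 v=2: → [18,21); WM=17
i=14 t=22 v=4: → [22,25); WM=21
i=15 t=23 v=1: → [22,26); WM=22
i=16 t=23 v=2: → [22,26); WM=22
i=17 t=23 v=2: → [22,26); WM=22
i=18 t=18 v=1: → [18,21); WM=22
i=19 t=24 v=3: → [22,27); WM=23
i=20 t=25 v=2: → [22,28); WM=24
i=21 t=25 v=2: → [22,28); WM=24
i=22 t=25 v=8: → [22,28); WM=24

5 10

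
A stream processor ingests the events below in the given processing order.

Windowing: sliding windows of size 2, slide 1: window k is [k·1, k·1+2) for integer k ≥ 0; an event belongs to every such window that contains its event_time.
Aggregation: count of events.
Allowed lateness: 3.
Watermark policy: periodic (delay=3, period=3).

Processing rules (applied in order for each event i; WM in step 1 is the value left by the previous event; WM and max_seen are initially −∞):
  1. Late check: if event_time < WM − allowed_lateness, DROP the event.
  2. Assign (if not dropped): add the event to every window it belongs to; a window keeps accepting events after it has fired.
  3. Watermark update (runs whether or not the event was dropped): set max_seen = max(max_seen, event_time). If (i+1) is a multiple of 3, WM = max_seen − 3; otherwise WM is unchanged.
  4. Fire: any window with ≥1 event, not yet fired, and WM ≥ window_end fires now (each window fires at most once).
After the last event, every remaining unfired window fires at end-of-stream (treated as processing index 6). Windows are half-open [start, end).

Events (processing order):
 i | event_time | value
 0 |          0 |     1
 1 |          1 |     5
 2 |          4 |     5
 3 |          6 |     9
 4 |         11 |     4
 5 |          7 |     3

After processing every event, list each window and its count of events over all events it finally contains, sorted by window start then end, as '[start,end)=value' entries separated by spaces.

[0,2)=2 [1,3)=1 [3,5)=1 [4,6)=1 [5,7)=1 [6,8)=2 [7,9)=1 [10,12)=1 [11,13)=1

i=0 t=0 v=1: → [0,2); WM=−∞
i=1 t=1 v=5: → [1,3),[0,2); WM=−∞
i=2 t=4 v=5: → [4,6),[3,5); WM=1
i=3 t=6 v=9: → [6,8),[5,7); WM=1
i=4 t=11 v=4: → [11,13),[10,12); WM=1
i=5 t=7 v=3: → [7,9),[6,8); WM=8; [0,2) fires=2 [1,3) fires=1 [3,5) fires=1 [4,6) fires=1 [5,7) fires=1 [6,8) fires=2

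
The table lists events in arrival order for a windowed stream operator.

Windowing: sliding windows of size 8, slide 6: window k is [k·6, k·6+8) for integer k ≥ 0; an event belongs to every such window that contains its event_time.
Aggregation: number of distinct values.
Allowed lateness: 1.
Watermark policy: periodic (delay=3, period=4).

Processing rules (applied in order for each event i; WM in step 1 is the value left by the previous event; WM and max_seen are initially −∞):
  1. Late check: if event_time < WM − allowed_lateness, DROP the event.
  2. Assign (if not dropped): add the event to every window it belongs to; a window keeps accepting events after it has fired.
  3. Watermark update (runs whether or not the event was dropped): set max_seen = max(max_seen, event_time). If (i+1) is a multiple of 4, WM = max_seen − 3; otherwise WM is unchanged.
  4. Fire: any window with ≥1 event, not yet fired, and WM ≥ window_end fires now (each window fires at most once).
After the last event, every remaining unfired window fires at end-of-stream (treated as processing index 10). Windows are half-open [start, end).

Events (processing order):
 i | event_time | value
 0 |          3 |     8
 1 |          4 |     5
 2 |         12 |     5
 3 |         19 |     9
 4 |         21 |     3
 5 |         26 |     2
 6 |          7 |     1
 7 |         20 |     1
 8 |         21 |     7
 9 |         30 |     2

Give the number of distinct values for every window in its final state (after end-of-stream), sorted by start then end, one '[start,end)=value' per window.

i=0 t=3 v=8: → [0,8); WM=−∞
i=1 t=4 v=5: → [0,8); WM=−∞
i=2 t=12 v=5: → [12,20),[6,14); WM=−∞
i=3 t=19 v=9: → [18,26),[12,20); WM=16; [0,8) fires=2 [6,14) fires=1
i=4 t=21 v=3: → [18,26); WM=16
i=5 t=26 v=2: → [24,32); WM=16
i=6 t=7 v=1: DROP (t<16-1); WM=16
i=7 t=20 v=1: → [18,26); WM=23; [12,20) fires=2
i=8 t=21 v=7: DROP (t<23-1); WM=23
i=9 t=30 v=2: → [30,38),[24,32); WM=23

[0,8)=2 [6,14)=1 [12,20)=2 [18,26)=3 [24,32)=1 [30,38)=1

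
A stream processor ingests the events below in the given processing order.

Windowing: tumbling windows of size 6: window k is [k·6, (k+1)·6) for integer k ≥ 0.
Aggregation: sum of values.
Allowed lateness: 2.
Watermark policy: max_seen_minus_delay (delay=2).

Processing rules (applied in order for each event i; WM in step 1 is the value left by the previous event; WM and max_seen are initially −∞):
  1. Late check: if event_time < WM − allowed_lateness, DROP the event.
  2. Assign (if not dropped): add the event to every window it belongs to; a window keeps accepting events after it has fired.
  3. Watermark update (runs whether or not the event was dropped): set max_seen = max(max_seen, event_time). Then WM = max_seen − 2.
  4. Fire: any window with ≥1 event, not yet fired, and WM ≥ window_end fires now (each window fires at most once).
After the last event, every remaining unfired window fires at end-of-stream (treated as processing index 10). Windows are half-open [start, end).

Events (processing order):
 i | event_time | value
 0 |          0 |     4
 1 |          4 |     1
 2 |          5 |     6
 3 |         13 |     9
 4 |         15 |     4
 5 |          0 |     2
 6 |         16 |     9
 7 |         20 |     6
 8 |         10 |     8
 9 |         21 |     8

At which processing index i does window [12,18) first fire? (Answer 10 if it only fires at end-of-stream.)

i=0 t=0 v=4: → [0,6); WM=-2
i=1 t=4 v=1: → [0,6); WM=2
i=2 t=5 v=6: → [0,6); WM=3
i=3 t=13 v=9: → [12,18); WM=11; [0,6) fires=11
i=4 t=15 v=4: → [12,18); WM=13
i=5 t=0 v=2: DROP (t<13-2); WM=13
i=6 t=16 v=9: → [12,18); WM=14
i=7 t=20 v=6: → [18,24); WM=18; [12,18) fires=22
i=8 t=10 v=8: DROP (t<18-2); WM=18
i=9 t=21 v=8: → [18,24); WM=19

7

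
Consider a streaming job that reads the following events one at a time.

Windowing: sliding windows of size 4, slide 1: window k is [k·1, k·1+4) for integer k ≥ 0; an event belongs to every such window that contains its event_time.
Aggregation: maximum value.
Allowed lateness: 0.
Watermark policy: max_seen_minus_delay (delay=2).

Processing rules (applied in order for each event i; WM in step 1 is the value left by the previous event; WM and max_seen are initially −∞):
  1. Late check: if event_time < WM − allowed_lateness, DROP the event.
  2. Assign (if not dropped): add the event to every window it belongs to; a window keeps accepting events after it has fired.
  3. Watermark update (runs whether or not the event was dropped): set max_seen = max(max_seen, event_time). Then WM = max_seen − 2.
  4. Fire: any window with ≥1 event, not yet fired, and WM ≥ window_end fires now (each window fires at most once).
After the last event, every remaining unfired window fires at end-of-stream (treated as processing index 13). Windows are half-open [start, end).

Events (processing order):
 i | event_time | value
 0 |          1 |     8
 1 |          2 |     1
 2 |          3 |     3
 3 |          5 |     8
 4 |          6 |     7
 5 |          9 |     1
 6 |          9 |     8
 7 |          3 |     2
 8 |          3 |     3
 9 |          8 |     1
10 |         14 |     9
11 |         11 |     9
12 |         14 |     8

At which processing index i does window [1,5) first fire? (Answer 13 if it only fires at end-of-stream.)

5

i=0 t=1 v=8: → [1,5),[0,4); WM=-1
i=1 t=2 v=1: → [2,6),[1,5),[0,4); WM=0
i=2 t=3 v=3: → [3,7),[2,6),[1,5),[0,4); WM=1
i=3 t=5 v=8: → [5,9),[4,8),[3,7),[2,6); WM=3
i=4 t=6 v=7: → [6,10),[5,9),[4,8),[3,7); WM=4; [0,4) fires=8
i=5 t=9 v=1: → [9,13),[8,12),[7,11),[6,10); WM=7; [1,5) fires=8 [2,6) fires=8 [3,7) fires=8
i=6 t=9 v=8: → [9,13),[8,12),[7,11),[6,10); WM=7
i=7 t=3 v=2: DROP (t<7-0); WM=7
i=8 t=3 v=3: DROP (t<7-0); WM=7
i=9 t=8 v=1: → [8,12),[7,11),[6,10),[5,9); WM=7
i=10 t=14 v=9: → [14,18),[13,17),[12,16),[11,15); WM=12; [4,8) fires=8 [5,9) fires=8 [6,10) fires=8 [7,11) fires=8 [8,12) fires=8
i=11 t=11 v=9: DROP (t<12-0); WM=12
i=12 t=14 v=8: → [14,18),[13,17),[12,16),[11,15); WM=12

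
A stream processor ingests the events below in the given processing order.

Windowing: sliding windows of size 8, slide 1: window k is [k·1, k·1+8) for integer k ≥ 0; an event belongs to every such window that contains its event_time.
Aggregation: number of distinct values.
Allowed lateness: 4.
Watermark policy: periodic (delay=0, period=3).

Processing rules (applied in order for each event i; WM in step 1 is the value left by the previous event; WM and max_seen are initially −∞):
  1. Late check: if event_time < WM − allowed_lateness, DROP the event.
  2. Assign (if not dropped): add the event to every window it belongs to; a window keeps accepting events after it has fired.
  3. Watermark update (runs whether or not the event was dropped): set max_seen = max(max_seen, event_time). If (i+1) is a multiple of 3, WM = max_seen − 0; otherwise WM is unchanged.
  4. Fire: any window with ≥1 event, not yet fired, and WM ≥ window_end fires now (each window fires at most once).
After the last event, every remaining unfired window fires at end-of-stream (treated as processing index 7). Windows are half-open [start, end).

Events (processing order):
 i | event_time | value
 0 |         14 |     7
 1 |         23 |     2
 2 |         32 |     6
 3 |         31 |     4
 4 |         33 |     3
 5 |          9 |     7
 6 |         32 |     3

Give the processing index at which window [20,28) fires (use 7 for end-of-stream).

2

i=0 t=14 v=7: → [14,22),[13,21),[12,20),[11,19),[10,18),[9,17),[8,16),[7,15); WM=−∞
i=1 t=23 v=2: → [23,31),[22,30),[21,29),[20,28),[19,27),[18,26),[17,25),[16,24); WM=−∞
i=2 t=32 v=6: → [32,40),[31,39),[30,38),[29,37),[28,36),[27,35),[26,34),[25,33); WM=32; [7,15) fires=1 [8,16) fires=1 [9,17) fires=1 [10,18) fires=1 [11,19) fires=1 [12,20) fires=1 [13,21) fires=1 [14,22) fires=1 [16,24) fires=1 [17,25) fires=1 [18,26) fires=1 [19,27) fires=1 [20,28) fires=1 [21,29) fires=1 [22,30) fires=1 [23,31) fires=1
i=3 t=31 v=4: → [31,39),[30,38),[29,37),[28,36),[27,35),[26,34),[25,33),[24,32); WM=32; [24,32) fires=1
i=4 t=33 v=3: → [33,41),[32,40),[31,39),[30,38),[29,37),[28,36),[27,35),[26,34); WM=32
i=5 t=9 v=7: DROP (t<32-4); WM=33; [25,33) fires=2
i=6 t=32 v=3: → [32,40),[31,39),[30,38),[29,37),[28,36),[27,35),[26,34),[25,33); WM=33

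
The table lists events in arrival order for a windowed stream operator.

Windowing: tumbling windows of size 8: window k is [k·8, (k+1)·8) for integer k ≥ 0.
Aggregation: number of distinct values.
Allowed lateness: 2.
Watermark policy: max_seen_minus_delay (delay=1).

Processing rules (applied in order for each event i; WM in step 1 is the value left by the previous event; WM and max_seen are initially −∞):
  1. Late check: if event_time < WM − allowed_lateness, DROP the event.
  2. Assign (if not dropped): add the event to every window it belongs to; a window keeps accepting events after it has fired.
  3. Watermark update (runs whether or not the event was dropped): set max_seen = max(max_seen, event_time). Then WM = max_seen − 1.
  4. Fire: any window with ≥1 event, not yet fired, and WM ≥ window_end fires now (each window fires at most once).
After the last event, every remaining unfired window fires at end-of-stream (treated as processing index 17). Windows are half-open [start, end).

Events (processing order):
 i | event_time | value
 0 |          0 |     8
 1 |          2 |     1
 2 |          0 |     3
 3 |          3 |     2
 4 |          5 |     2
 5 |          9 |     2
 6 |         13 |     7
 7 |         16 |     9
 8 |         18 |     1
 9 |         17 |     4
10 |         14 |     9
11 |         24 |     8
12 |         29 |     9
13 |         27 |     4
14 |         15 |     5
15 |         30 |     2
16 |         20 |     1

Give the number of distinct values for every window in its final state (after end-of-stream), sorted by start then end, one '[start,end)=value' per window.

i=0 t=0 v=8: → [0,8); WM=-1
i=1 t=2 v=1: → [0,8); WM=1
i=2 t=0 v=3: → [0,8); WM=1
i=3 t=3 v=2: → [0,8); WM=2
i=4 t=5 v=2: → [0,8); WM=4
i=5 t=9 v=2: → [8,16); WM=8; [0,8) fires=4
i=6 t=13 v=7: → [8,16); WM=12
i=7 t=16 v=9: → [16,24); WM=15
i=8 t=18 v=1: → [16,24); WM=17; [8,16) fires=2
i=9 t=17 v=4: → [16,24); WM=17
i=10 t=14 v=9: DROP (t<17-2); WM=17
i=11 t=24 v=8: → [24,32); WM=23
i=12 t=29 v=9: → [24,32); WM=28; [16,24) fires=3
i=13 t=27 v=4: → [24,32); WM=28
i=14 t=15 v=5: DROP (t<28-2); WM=28
i=15 t=30 v=2: → [24,32); WM=29
i=16 t=20 v=1: DROP (t<29-2); WM=29

[0,8)=4 [8,16)=2 [16,24)=3 [24,32)=4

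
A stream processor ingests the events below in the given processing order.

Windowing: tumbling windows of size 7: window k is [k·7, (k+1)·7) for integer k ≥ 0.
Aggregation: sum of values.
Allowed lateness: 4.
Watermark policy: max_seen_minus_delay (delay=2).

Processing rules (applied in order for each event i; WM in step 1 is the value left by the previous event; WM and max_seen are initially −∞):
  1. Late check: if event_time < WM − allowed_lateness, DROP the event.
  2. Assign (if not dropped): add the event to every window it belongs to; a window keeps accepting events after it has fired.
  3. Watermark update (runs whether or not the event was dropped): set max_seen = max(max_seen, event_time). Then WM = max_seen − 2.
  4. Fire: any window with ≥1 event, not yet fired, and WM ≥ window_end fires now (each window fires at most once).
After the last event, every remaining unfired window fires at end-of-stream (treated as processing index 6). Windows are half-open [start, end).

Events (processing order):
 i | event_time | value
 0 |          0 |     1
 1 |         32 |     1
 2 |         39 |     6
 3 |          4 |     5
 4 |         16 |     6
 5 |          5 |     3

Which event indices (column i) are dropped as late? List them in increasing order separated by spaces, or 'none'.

3 4 5

i=0 t=0 v=1: → [0,7); WM=-2
i=1 t=32 v=1: → [28,35); WM=30; [0,7) fires=1
i=2 t=39 v=6: → [35,42); WM=37; [28,35) fires=1
i=3 t=4 v=5: DROP (t<37-4); WM=37
i=4 t=16 v=6: DROP (t<37-4); WM=37
i=5 t=5 v=3: DROP (t<37-4); WM=37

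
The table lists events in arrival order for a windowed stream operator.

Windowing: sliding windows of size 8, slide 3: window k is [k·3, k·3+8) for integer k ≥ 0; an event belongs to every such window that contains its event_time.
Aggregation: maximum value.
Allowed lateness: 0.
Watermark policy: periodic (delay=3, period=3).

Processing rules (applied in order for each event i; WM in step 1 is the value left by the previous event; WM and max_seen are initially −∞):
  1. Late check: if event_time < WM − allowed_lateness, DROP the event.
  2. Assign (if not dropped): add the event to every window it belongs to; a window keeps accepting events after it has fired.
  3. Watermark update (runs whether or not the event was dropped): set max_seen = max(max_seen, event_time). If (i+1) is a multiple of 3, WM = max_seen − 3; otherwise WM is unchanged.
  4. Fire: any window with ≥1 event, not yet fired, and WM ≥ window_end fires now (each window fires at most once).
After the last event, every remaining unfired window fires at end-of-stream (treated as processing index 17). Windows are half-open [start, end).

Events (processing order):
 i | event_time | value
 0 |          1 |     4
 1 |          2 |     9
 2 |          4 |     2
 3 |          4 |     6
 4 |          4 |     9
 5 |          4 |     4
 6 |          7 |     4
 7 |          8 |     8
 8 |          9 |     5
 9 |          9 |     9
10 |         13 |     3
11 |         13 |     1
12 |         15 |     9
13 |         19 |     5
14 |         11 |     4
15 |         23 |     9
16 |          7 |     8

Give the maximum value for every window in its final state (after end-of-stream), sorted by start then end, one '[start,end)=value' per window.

[0,8)=9 [3,11)=9 [6,14)=9 [9,17)=9 [12,20)=9 [15,23)=9 [18,26)=9 [21,29)=9

i=0 t=1 v=4: → [0,8); WM=−∞
i=1 t=2 v=9: → [0,8); WM=−∞
i=2 t=4 v=2: → [3,11),[0,8); WM=1
i=3 t=4 v=6: → [3,11),[0,8); WM=1
i=4 t=4 v=9: → [3,11),[0,8); WM=1
i=5 t=4 v=4: → [3,11),[0,8); WM=1
i=6 t=7 v=4: → [6,14),[3,11),[0,8); WM=1
i=7 t=8 v=8: → [6,14),[3,11); WM=1
i=8 t=9 v=5: → [9,17),[6,14),[3,11); WM=6
i=9 t=9 v=9: → [9,17),[6,14),[3,11); WM=6
i=10 t=13 v=3: → [12,20),[9,17),[6,14); WM=6
i=11 t=13 v=1: → [12,20),[9,17),[6,14); WM=10; [0,8) fires=9
i=12 t=15 v=9: → [15,23),[12,20),[9,17); WM=10
i=13 t=19 v=5: → [18,26),[15,23),[12,20); WM=10
i=14 t=11 v=4: → [9,17),[6,14); WM=16; [3,11) fires=9 [6,14) fires=9
i=15 t=23 v=9: → [21,29),[18,26); WM=16
i=16 t=7 v=8: DROP (t<16-0); WM=16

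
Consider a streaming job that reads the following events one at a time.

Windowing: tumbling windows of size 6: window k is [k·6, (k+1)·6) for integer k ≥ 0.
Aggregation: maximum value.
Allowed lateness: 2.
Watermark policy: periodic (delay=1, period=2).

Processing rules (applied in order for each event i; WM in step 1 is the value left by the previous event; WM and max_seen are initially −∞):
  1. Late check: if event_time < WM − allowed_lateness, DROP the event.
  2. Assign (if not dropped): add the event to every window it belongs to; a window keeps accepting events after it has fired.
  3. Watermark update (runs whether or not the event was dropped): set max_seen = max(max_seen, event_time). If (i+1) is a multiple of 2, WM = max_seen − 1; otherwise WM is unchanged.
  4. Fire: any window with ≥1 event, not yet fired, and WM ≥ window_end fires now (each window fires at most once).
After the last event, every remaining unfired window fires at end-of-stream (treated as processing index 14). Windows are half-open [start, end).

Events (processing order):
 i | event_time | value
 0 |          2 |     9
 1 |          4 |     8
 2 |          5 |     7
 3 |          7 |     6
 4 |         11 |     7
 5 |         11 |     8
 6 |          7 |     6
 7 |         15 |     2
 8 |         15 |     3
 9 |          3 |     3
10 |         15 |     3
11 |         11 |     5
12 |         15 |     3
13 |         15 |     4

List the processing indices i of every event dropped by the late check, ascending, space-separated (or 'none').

i=0 t=2 v=9: → [0,6); WM=−∞
i=1 t=4 v=8: → [0,6); WM=3
i=2 t=5 v=7: → [0,6); WM=3
i=3 t=7 v=6: → [6,12); WM=6; [0,6) fires=9
i=4 t=11 v=7: → [6,12); WM=6
i=5 t=11 v=8: → [6,12); WM=10
i=6 t=7 v=6: DROP (t<10-2); WM=10
i=7 t=15 v=2: → [12,18); WM=14; [6,12) fires=8
i=8 t=15 v=3: → [12,18); WM=14
i=9 t=3 v=3: DROP (t<14-2); WM=14
i=10 t=15 v=3: → [12,18); WM=14
i=11 t=11 v=5: DROP (t<14-2); WM=14
i=12 t=15 v=3: → [12,18); WM=14
i=13 t=15 v=4: → [12,18); WM=14

6 9 11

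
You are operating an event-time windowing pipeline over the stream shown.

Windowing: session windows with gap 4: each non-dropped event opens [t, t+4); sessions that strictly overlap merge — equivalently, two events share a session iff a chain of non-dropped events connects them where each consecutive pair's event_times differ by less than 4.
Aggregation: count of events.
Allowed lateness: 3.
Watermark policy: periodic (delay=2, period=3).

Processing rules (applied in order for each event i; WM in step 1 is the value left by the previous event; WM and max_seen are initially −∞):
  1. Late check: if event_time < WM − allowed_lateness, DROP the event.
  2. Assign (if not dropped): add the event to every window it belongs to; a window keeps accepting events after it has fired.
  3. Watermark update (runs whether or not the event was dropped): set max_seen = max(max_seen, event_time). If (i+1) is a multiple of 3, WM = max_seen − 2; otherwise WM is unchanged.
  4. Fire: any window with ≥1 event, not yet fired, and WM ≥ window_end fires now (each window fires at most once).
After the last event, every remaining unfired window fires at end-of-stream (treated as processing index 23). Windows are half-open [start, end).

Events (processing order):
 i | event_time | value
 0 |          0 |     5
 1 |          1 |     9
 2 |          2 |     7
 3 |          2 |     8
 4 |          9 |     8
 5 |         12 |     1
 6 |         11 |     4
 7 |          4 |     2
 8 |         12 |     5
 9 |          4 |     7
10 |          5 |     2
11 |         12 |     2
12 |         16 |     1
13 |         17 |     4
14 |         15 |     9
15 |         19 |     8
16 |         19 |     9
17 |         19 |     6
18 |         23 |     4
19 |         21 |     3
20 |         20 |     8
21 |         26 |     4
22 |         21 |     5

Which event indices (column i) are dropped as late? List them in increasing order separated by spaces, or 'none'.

7 9 10

i=0 t=0 v=5: → [0,4); WM=−∞
i=1 t=1 v=9: → [0,5); WM=−∞
i=2 t=2 v=7: → [0,6); WM=0
i=3 t=2 v=8: → [0,6); WM=0
i=4 t=9 v=8: → [9,13); WM=0
i=5 t=12 v=1: → [9,16); WM=10
i=6 t=11 v=4: → [9,16); WM=10
i=7 t=4 v=2: DROP (t<10-3); WM=10
i=8 t=12 v=5: → [9,16); WM=10
i=9 t=4 v=7: DROP (t<10-3); WM=10
i=10 t=5 v=2: DROP (t<10-3); WM=10
i=11 t=12 v=2: → [9,16); WM=10
i=12 t=16 v=1: → [16,20); WM=10
i=13 t=17 v=4: → [16,21); WM=10
i=14 t=15 v=9: → [9,21); WM=15
i=15 t=19 v=8: → [9,23); WM=15
i=16 t=19 v=9: → [9,23); WM=15
i=17 t=19 v=6: → [9,23); WM=17
i=18 t=23 v=4: → [23,27); WM=17
i=19 t=21 v=3: → [9,27); WM=17
i=20 t=20 v=8: → [9,27); WM=21
i=21 t=26 v=4: → [9,30); WM=21
i=22 t=21 v=5: → [9,30); WM=21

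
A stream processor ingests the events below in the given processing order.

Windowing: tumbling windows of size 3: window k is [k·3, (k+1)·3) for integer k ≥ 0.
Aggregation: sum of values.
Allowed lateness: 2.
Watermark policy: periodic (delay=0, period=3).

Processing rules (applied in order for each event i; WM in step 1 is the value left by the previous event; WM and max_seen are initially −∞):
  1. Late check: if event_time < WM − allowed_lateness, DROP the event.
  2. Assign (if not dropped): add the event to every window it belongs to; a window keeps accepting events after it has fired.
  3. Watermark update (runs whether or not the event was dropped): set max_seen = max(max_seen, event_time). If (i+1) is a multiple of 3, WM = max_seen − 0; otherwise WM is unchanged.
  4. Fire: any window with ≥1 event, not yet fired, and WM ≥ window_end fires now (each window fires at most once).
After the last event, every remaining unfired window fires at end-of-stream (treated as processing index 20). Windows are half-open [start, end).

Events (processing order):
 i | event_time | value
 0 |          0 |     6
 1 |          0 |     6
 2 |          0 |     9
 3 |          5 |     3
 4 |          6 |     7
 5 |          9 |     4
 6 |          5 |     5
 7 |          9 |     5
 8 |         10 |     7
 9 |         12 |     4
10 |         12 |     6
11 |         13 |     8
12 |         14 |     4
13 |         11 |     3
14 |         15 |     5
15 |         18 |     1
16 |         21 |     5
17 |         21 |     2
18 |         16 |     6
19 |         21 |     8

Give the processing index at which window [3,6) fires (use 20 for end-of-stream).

5

i=0 t=0 v=6: → [0,3); WM=−∞
i=1 t=0 v=6: → [0,3); WM=−∞
i=2 t=0 v=9: → [0,3); WM=0
i=3 t=5 v=3: → [3,6); WM=0
i=4 t=6 v=7: → [6,9); WM=0
i=5 t=9 v=4: → [9,12); WM=9; [0,3) fires=21 [3,6) fires=3 [6,9) fires=7
i=6 t=5 v=5: DROP (t<9-2); WM=9
i=7 t=9 v=5: → [9,12); WM=9
i=8 t=10 v=7: → [9,12); WM=10
i=9 t=12 v=4: → [12,15); WM=10
i=10 t=12 v=6: → [12,15); WM=10
i=11 t=13 v=8: → [12,15); WM=13; [9,12) fires=16
i=12 t=14 v=4: → [12,15); WM=13
i=13 t=11 v=3: → [9,12); WM=13
i=14 t=15 v=5: → [15,18); WM=15; [12,15) fires=22
i=15 t=18 v=1: → [18,21); WM=15
i=16 t=21 v=5: → [21,24); WM=15
i=17 t=21 v=2: → [21,24); WM=21; [15,18) fires=5 [18,21) fires=1
i=18 t=16 v=6: DROP (t<21-2); WM=21
i=19 t=21 v=8: → [21,24); WM=21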